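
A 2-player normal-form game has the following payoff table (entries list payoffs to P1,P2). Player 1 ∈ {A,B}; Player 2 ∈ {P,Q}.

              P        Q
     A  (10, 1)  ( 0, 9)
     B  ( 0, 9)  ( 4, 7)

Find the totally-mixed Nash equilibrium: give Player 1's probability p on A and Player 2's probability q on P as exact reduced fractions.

(p,q) = (1/5, 2/7)

P1 indiff ⇒ q·10+(1-q)·0 = q·0+(1-q)·4 ⇒ q(10) = (1-q)(4) ⇒ q = 2/7
P2 indiff ⇒ p·1+(1-p)·9 = p·9+(1-p)·7 ⇒ p(-8) = (1-p)(-2) ⇒ p = 1/5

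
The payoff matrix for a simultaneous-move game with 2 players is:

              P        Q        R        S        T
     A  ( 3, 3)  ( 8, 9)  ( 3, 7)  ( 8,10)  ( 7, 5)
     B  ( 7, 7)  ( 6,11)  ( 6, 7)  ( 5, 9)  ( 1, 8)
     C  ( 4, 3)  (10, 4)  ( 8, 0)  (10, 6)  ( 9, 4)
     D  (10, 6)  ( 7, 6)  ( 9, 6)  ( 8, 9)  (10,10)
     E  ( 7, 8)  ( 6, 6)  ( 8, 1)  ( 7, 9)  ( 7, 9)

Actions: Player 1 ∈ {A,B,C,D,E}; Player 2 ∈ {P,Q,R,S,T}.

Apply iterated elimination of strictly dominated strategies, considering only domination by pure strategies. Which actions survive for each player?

Remaining: P1:{C,D} P2:{S,T}

P1 drop A (C beats it: P:4>3 Q:10>8 R:8>3 S:10>8 T:9>7)
P1 drop B (D beats it: P:10>7 Q:7>6 R:9>6 S:8>5 T:10>1)
P1 drop E (D beats it: P:10>7 Q:7>6 R:9>8 S:8>7 T:10>7)
P2 drop P (S beats it: C:6>3 D:9>6)
P2 drop Q (S beats it: C:6>4 D:9>6)
P2 drop R (S beats it: C:6>0 D:9>6)
P1→{C,D} P2→{S,T}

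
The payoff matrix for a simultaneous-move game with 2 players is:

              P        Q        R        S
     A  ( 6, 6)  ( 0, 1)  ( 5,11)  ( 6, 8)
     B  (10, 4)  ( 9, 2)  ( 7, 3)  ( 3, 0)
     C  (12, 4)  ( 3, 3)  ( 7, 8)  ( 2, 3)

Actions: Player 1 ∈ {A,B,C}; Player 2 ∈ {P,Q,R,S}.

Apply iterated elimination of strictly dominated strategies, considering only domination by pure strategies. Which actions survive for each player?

P2 drop Q (P beats it: A:6>1 B:4>2 C:4>3)
P2 drop S (R beats it: A:11>8 B:3>0 C:8>3)
P1 drop A (B beats it: P:10>6 R:7>5)
P1→{B,C} P2→{P,R}

IESDS → P1:{B,C} P2:{P,R}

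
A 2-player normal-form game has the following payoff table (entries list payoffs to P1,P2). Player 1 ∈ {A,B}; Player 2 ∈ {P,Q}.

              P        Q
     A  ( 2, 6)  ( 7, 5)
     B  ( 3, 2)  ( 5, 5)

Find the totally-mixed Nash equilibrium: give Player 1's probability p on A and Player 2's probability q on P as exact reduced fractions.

p=3/4, q=2/3

P1 indiff ⇒ q·2+(1-q)·7 = q·3+(1-q)·5 ⇒ q(-1) = (1-q)(-2) ⇒ q = 2/3
P2 indiff ⇒ p·6+(1-p)·2 = p·5+(1-p)·5 ⇒ p(1) = (1-p)(3) ⇒ p = 3/4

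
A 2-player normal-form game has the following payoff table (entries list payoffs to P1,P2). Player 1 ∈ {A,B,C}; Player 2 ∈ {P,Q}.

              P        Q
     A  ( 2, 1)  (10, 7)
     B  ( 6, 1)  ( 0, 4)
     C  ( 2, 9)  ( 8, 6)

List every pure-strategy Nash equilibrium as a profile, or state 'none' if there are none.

PSNE = {(A,Q)}

(A,P): not NE [P1→B gives 6>2; P2→Q gives 7>1]
(A,Q): NE
(B,P): not NE [P2→Q gives 4>1]
(B,Q): not NE [P1→A gives 10>0]
(C,P): not NE [P1→B gives 6>2]
(C,Q): not NE [P1→A gives 10>8; P2→P gives 9>6]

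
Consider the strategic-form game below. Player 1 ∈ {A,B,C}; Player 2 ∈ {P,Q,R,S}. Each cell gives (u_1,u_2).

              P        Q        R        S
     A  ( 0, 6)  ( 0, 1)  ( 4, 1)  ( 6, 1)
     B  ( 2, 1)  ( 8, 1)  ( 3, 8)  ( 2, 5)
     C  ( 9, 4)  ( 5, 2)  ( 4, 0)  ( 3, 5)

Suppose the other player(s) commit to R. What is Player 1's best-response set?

u_1(A vs R) = 4
u_1(B vs R) = 3
u_1(C vs R) = 4
max payoff 4 at {A,C}

P1 best: {A,C}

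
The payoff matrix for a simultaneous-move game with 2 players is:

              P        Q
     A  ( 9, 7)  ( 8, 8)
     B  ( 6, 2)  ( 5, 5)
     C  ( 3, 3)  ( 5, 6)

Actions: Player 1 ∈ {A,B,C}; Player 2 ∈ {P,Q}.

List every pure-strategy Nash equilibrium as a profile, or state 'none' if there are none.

(A,P): not NE [P2→Q gives 8>7]
(A,Q): NE
(B,P): not NE [P1→A gives 9>6; P2→Q gives 5>2]
(B,Q): not NE [P1→A gives 8>5]
(C,P): not NE [P1→A gives 9>3; P2→Q gives 6>3]
(C,Q): not NE [P1→A gives 8>5]

Nash profiles: (A,Q)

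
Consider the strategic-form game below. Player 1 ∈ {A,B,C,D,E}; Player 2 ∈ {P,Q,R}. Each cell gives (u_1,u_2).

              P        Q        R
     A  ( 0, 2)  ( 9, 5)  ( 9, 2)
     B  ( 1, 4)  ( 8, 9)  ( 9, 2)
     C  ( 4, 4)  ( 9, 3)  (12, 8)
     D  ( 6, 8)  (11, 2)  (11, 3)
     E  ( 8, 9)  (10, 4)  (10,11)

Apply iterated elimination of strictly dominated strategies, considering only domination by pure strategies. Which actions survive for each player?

Survivors P1:{C,D,E} P2:{P,R}

P1 drop A (D beats it: P:6>0 Q:11>9 R:11>9)
P1 drop B (C beats it: P:4>1 Q:9>8 R:12>9)
P2 drop Q (P beats it: C:4>3 D:8>2 E:9>4)
P1→{C,D,E} P2→{P,R}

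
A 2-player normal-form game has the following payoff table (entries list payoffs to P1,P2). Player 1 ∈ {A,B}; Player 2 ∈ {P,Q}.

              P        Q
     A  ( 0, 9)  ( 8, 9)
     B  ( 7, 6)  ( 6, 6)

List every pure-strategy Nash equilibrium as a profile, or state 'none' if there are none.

PSNE = {(A,Q), (B,P)}

(A,P): not NE [P1→B gives 7>0]
(A,Q): NE
(B,P): NE
(B,Q): not NE [P1→A gives 8>6]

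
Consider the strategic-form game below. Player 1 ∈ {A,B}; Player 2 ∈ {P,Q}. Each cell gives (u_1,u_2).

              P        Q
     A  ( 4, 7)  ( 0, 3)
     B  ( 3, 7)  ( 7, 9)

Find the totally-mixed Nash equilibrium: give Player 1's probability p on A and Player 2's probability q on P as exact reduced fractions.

(p,q) = (1/3, 7/8)

P1 indiff ⇒ q·4+(1-q)·0 = q·3+(1-q)·7 ⇒ q(1) = (1-q)(7) ⇒ q = 7/8
P2 indiff ⇒ p·7+(1-p)·7 = p·3+(1-p)·9 ⇒ p(4) = (1-p)(2) ⇒ p = 1/3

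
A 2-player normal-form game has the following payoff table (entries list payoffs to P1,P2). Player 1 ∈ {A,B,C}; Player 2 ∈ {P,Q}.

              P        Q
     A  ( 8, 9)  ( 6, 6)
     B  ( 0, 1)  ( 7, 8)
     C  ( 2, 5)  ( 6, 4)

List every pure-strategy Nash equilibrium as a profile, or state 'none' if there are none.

(A,P): NE
(A,Q): not NE [P1→B gives 7>6; P2→P gives 9>6]
(B,P): not NE [P1→A gives 8>0; P2→Q gives 8>1]
(B,Q): NE
(C,P): not NE [P1→A gives 8>2]
(C,Q): not NE [P1→B gives 7>6; P2→P gives 5>4]

PSNE = {(A,P), (B,Q)}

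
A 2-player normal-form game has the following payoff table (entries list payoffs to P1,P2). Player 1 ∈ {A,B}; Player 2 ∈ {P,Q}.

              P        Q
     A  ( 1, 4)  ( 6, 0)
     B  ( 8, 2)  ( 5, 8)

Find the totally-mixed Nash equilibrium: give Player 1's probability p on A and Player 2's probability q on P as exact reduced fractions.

P1 indiff ⇒ q·1+(1-q)·6 = q·8+(1-q)·5 ⇒ q(-7) = (1-q)(-1) ⇒ q = 1/8
P2 indiff ⇒ p·4+(1-p)·2 = p·0+(1-p)·8 ⇒ p(4) = (1-p)(6) ⇒ p = 3/5

p=3/5, q=1/8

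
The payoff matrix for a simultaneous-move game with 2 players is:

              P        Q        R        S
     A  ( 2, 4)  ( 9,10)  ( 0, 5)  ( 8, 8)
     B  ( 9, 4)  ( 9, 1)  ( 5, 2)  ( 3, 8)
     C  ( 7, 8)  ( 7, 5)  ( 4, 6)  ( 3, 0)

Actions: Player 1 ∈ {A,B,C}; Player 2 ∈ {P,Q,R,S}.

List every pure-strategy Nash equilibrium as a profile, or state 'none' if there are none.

(A,P): not NE [P1→B gives 9>2; P2→Q gives 10>4]
(A,Q): NE
(A,R): not NE [P1→B gives 5>0; P2→Q gives 10>5]
(A,S): not NE [P2→Q gives 10>8]
(B,P): not NE [P2→S gives 8>4]
(B,Q): not NE [P2→S gives 8>1]
(B,R): not NE [P2→S gives 8>2]
(B,S): not NE [P1→A gives 8>3]
(C,P): not NE [P1→B gives 9>7]
(C,Q): not NE [P1→B gives 9>7; P2→P gives 8>5]
(C,R): not NE [P1→B gives 5>4; P2→P gives 8>6]
(C,S): not NE [P1→A gives 8>3; P2→P gives 8>0]

Nash profiles: (A,Q)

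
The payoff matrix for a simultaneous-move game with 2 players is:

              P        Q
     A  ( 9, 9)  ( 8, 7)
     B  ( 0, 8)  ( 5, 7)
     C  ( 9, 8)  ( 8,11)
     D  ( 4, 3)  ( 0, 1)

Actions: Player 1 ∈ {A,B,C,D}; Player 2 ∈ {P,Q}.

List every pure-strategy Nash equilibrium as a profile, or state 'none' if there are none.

NE set: (A,P), (C,Q)

(A,P): NE
(A,Q): not NE [P2→P gives 9>7]
(B,P): not NE [P1→C gives 9>0]
(B,Q): not NE [P1→C gives 8>5; P2→P gives 8>7]
(C,P): not NE [P2→Q gives 11>8]
(C,Q): NE
(D,P): not NE [P1→C gives 9>4]
(D,Q): not NE [P1→C gives 8>0; P2→P gives 3>1]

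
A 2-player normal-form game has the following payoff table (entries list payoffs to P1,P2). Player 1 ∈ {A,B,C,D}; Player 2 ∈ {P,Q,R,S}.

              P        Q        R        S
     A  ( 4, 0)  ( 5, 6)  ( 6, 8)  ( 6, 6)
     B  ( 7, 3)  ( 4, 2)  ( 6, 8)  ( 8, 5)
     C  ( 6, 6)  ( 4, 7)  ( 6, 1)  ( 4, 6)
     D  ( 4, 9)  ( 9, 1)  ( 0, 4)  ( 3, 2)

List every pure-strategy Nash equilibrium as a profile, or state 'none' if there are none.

(A,P): not NE [P1→B gives 7>4; P2→R gives 8>0]
(A,Q): not NE [P1→D gives 9>5; P2→R gives 8>6]
(A,R): NE
(A,S): not NE [P1→B gives 8>6; P2→R gives 8>6]
(B,P): not NE [P2→R gives 8>3]
(B,Q): not NE [P1→D gives 9>4; P2→R gives 8>2]
(B,R): NE
(B,S): not NE [P2→R gives 8>5]
(C,P): not NE [P1→B gives 7>6; P2→Q gives 7>6]
(C,Q): not NE [P1→D gives 9>4]
(C,R): not NE [P2→Q gives 7>1]
(C,S): not NE [P1→B gives 8>4; P2→Q gives 7>6]
(D,P): not NE [P1→B gives 7>4]
(D,Q): not NE [P2→P gives 9>1]
(D,R): not NE [P1→C gives 6>0; P2→P gives 9>4]
(D,S): not NE [P1→B gives 8>3; P2→P gives 9>2]

NE set: (A,R), (B,R)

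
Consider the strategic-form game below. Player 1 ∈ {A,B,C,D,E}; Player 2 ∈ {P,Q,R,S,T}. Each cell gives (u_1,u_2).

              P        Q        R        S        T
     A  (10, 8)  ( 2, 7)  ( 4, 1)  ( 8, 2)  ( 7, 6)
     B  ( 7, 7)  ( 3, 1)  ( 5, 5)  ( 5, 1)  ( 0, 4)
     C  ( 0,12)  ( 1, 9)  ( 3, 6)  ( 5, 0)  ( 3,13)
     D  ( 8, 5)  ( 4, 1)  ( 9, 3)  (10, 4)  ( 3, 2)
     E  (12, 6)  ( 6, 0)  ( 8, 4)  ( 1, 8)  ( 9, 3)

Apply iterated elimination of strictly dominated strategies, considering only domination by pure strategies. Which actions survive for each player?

P1 drop B (D beats it: P:8>7 Q:4>3 R:9>5 S:10>5 T:3>0)
P1 drop C (A beats it: P:10>0 Q:2>1 R:4>3 S:8>5 T:7>3)
P2 drop Q (P beats it: A:8>7 D:5>1 E:6>0)
P2 drop R (P beats it: A:8>1 D:5>3 E:6>4)
P2 drop T (P beats it: A:8>6 D:5>2 E:6>3)
P1→{A,D,E} P2→{P,S}

Survivors P1:{A,D,E} P2:{P,S}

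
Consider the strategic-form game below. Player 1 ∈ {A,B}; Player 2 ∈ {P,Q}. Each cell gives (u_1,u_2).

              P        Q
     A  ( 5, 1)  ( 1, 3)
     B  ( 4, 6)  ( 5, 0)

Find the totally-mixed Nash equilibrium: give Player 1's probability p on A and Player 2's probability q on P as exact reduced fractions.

P1 indiff ⇒ q·5+(1-q)·1 = q·4+(1-q)·5 ⇒ q(1) = (1-q)(4) ⇒ q = 4/5
P2 indiff ⇒ p·1+(1-p)·6 = p·3+(1-p)·0 ⇒ p(-2) = (1-p)(-6) ⇒ p = 3/4

P1 mixes 3/4 on A; P2 mixes 4/5 on P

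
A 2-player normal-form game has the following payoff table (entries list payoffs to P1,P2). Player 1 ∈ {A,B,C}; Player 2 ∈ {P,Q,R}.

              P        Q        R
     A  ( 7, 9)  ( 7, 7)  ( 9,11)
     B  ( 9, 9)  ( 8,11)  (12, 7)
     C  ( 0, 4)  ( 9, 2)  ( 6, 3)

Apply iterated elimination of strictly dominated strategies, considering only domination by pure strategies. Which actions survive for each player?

Survivors P1:{B,C} P2:{P,Q}

P1 drop A (B beats it: P:9>7 Q:8>7 R:12>9)
P2 drop R (P beats it: B:9>7 C:4>3)
P1→{B,C} P2→{P,Q}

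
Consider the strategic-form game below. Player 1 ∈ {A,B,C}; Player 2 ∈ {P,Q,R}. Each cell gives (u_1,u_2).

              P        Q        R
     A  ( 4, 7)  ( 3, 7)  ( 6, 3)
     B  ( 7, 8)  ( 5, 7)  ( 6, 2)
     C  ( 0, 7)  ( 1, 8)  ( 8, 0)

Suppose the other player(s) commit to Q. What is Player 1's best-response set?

u_1(A vs Q) = 3
u_1(B vs Q) = 5
u_1(C vs Q) = 1
max payoff 5 at {B}

BR_1 = {B}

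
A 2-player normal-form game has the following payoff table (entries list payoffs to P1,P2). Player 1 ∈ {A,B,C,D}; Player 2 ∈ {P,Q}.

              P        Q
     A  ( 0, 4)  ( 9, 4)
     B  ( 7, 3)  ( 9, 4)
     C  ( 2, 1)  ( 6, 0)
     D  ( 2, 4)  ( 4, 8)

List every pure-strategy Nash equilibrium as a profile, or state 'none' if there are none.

Nash profiles: (A,Q), (B,Q)

(A,P): not NE [P1→B gives 7>0]
(A,Q): NE
(B,P): not NE [P2→Q gives 4>3]
(B,Q): NE
(C,P): not NE [P1→B gives 7>2]
(C,Q): not NE [P1→B gives 9>6; P2→P gives 1>0]
(D,P): not NE [P1→B gives 7>2; P2→Q gives 8>4]
(D,Q): not NE [P1→B gives 9>4]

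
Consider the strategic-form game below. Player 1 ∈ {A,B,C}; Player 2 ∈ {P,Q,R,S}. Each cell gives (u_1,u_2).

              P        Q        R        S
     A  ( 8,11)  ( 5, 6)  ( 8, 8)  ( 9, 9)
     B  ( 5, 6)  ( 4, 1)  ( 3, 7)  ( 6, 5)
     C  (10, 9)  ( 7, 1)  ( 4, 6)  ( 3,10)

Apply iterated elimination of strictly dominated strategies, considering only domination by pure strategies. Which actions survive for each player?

P1 drop B (A beats it: P:8>5 Q:5>4 R:8>3 S:9>6)
P2 drop Q (P beats it: A:11>6 C:9>1)
P2 drop R (P beats it: A:11>8 C:9>6)
P1→{A,C} P2→{P,S}

Survivors P1:{A,C} P2:{P,S}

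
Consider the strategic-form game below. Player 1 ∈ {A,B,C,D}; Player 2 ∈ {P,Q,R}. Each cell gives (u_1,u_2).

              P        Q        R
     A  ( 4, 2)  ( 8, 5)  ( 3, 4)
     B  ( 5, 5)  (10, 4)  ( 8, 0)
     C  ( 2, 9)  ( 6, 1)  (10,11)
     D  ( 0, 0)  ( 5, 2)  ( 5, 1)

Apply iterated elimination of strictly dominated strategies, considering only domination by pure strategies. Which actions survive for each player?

IESDS → P1:{B,C} P2:{P,R}

P1 drop A (B beats it: P:5>4 Q:10>8 R:8>3)
P1 drop D (B beats it: P:5>0 Q:10>5 R:8>5)
P2 drop Q (P beats it: B:5>4 C:9>1)
P1→{B,C} P2→{P,R}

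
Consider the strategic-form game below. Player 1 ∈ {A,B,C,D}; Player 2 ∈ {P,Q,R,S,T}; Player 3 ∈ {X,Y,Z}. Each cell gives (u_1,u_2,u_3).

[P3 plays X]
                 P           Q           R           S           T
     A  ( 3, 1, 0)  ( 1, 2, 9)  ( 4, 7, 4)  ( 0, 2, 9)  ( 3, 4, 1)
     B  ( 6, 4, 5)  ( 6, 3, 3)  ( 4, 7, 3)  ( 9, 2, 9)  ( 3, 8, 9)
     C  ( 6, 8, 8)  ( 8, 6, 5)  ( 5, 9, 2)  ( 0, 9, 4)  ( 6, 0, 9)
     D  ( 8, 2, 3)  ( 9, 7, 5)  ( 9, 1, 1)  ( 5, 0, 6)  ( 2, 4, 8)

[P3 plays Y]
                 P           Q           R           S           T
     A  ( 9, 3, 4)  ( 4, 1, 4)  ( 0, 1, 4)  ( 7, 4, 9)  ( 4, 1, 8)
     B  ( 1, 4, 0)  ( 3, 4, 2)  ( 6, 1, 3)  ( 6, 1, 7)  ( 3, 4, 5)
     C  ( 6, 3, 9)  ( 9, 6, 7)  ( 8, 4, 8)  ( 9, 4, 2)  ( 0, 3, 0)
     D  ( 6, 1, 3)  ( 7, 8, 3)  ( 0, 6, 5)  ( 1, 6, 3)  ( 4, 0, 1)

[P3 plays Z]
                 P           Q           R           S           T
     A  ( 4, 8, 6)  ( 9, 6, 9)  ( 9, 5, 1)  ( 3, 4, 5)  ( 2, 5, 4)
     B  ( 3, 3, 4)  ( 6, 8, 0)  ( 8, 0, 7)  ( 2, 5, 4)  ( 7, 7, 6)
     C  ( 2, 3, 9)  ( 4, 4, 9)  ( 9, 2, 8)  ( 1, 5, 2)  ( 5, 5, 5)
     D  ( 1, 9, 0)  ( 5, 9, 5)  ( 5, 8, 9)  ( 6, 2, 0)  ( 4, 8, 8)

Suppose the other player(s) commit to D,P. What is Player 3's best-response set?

BR_3 = {X,Y}

u_3(X vs D,P) = 3
u_3(Y vs D,P) = 3
u_3(Z vs D,P) = 0
max payoff 3 at {X,Y}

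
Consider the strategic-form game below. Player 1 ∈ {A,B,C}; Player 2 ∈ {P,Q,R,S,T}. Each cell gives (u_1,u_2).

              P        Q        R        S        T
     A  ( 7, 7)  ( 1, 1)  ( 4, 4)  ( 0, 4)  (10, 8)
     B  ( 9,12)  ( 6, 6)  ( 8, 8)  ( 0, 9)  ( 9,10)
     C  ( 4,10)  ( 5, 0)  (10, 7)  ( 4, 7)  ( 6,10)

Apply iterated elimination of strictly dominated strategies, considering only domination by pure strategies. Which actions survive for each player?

IESDS → P1:{A,B} P2:{P,T}

P2 drop Q (P beats it: A:7>1 B:12>6 C:10>0)
P2 drop R (P beats it: A:7>4 B:12>8 C:10>7)
P2 drop S (P beats it: A:7>4 B:12>9 C:10>7)
P1 drop C (A beats it: P:7>4 T:10>6)
P1→{A,B} P2→{P,T}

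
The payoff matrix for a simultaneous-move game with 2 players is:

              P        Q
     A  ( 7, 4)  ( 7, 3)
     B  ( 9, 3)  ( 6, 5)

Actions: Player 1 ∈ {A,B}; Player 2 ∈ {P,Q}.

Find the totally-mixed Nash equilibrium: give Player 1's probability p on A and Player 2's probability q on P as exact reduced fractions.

P1 mixes 2/3 on A; P2 mixes 1/3 on P

P1 indiff ⇒ q·7+(1-q)·7 = q·9+(1-q)·6 ⇒ q(-2) = (1-q)(-1) ⇒ q = 1/3
P2 indiff ⇒ p·4+(1-p)·3 = p·3+(1-p)·5 ⇒ p(1) = (1-p)(2) ⇒ p = 2/3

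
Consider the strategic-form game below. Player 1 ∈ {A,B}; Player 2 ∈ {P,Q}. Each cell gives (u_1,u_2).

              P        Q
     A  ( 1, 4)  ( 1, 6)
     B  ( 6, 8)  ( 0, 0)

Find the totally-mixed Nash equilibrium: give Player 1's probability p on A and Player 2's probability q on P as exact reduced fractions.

P1 indiff ⇒ q·1+(1-q)·1 = q·6+(1-q)·0 ⇒ q(-5) = (1-q)(-1) ⇒ q = 1/6
P2 indiff ⇒ p·4+(1-p)·8 = p·6+(1-p)·0 ⇒ p(-2) = (1-p)(-8) ⇒ p = 4/5

P1 mixes 4/5 on A; P2 mixes 1/6 on P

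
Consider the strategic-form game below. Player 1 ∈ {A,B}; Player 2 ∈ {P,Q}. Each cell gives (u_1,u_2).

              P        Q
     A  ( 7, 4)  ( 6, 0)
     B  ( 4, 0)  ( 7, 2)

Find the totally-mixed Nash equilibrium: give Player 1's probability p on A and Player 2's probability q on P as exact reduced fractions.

P1 indiff ⇒ q·7+(1-q)·6 = q·4+(1-q)·7 ⇒ q(3) = (1-q)(1) ⇒ q = 1/4
P2 indiff ⇒ p·4+(1-p)·0 = p·0+(1-p)·2 ⇒ p(4) = (1-p)(2) ⇒ p = 1/3

P1 mixes 1/3 on A; P2 mixes 1/4 on P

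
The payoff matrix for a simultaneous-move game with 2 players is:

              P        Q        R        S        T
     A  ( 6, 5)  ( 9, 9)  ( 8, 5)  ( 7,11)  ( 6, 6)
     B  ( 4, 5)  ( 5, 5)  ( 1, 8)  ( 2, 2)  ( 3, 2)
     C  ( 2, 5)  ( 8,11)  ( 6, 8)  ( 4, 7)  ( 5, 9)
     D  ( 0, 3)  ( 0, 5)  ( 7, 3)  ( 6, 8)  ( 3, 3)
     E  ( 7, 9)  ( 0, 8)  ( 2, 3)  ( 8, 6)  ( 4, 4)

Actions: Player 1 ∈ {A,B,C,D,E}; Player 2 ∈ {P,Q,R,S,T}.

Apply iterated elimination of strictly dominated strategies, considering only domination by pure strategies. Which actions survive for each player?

P1 drop B (A beats it: P:6>4 Q:9>5 R:8>1 S:7>2 T:6>3)
P1 drop C (A beats it: P:6>2 Q:9>8 R:8>6 S:7>4 T:6>5)
P1 drop D (A beats it: P:6>0 Q:9>0 R:8>7 S:7>6 T:6>3)
P2 drop R (Q beats it: A:9>5 E:8>3)
P2 drop T (Q beats it: A:9>6 E:8>4)
P1→{A,E} P2→{P,Q,S}

Remaining: P1:{A,E} P2:{P,Q,S}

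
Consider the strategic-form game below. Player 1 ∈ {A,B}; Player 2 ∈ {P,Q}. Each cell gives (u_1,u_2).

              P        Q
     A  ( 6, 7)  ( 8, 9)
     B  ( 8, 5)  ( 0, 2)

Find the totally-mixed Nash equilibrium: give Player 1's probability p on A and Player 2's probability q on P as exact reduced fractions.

(p,q) = (3/5, 4/5)

P1 indiff ⇒ q·6+(1-q)·8 = q·8+(1-q)·0 ⇒ q(-2) = (1-q)(-8) ⇒ q = 4/5
P2 indiff ⇒ p·7+(1-p)·5 = p·9+(1-p)·2 ⇒ p(-2) = (1-p)(-3) ⇒ p = 3/5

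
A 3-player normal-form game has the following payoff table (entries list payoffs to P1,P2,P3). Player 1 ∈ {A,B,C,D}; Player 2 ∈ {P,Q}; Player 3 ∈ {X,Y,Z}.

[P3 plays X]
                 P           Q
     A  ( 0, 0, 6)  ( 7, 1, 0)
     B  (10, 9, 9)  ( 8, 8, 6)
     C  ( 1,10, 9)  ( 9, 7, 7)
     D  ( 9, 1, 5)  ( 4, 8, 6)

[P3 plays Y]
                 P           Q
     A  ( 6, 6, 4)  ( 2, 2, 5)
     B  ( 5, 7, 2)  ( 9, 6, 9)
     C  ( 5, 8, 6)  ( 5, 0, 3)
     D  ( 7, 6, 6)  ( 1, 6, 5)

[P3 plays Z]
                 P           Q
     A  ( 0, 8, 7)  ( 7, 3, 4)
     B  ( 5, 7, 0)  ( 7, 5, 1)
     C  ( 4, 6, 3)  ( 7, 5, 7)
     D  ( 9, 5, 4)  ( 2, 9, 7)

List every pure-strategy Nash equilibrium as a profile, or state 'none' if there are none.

Nash profiles: (B,P,X), (D,P,Y)

(A,P,X): not NE [P1→B gives 10>0; P2→Q gives 1>0; P3→Z gives 7>6]
(A,P,Y): not NE [P1→D gives 7>6; P3→Z gives 7>4]
(A,P,Z): not NE [P1→D gives 9>0]
(A,Q,X): not NE [P1→C gives 9>7; P3→Y gives 5>0]
(A,Q,Y): not NE [P1→B gives 9>2; P2→P gives 6>2]
(A,Q,Z): not NE [P2→P gives 8>3; P3→Y gives 5>4]
(B,P,X): NE
(B,P,Y): not NE [P1→D gives 7>5; P3→X gives 9>2]
(B,P,Z): not NE [P1→D gives 9>5; P3→X gives 9>0]
(B,Q,X): not NE [P1→C gives 9>8; P2→P gives 9>8; P3→Y gives 9>6]
(B,Q,Y): not NE [P2→P gives 7>6]
(B,Q,Z): not NE [P2→P gives 7>5; P3→Y gives 9>1]
(C,P,X): not NE [P1→B gives 10>1]
(C,P,Y): not NE [P1→D gives 7>5; P3→X gives 9>6]
(C,P,Z): not NE [P1→D gives 9>4; P3→X gives 9>3]
(C,Q,X): not NE [P2→P gives 10>7]
(C,Q,Y): not NE [P1→B gives 9>5; P2→P gives 8>0; P3→Z gives 7>3]
(C,Q,Z): not NE [P2→P gives 6>5]
(D,P,X): not NE [P1→B gives 10>9; P2→Q gives 8>1; P3→Y gives 6>5]
(D,P,Y): NE
(D,P,Z): not NE [P2→Q gives 9>5; P3→Y gives 6>4]
(D,Q,X): not NE [P1→C gives 9>4; P3→Z gives 7>6]
(D,Q,Y): not NE [P1→B gives 9>1; P3→Z gives 7>5]
(D,Q,Z): not NE [P1→C gives 7>2]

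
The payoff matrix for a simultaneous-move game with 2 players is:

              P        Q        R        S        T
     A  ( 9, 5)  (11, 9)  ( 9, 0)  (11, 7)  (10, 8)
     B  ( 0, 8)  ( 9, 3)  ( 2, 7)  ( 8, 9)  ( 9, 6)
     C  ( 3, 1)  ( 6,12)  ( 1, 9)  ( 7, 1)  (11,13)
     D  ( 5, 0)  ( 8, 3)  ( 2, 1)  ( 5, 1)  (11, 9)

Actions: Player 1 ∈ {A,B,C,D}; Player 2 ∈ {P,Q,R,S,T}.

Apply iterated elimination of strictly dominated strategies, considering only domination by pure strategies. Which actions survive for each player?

Remaining: P1:{A,C,D} P2:{Q,T}

P1 drop B (A beats it: P:9>0 Q:11>9 R:9>2 S:11>8 T:10>9)
P2 drop P (Q beats it: A:9>5 C:12>1 D:3>0)
P2 drop R (Q beats it: A:9>0 C:12>9 D:3>1)
P2 drop S (Q beats it: A:9>7 C:12>1 D:3>1)
P1→{A,C,D} P2→{Q,T}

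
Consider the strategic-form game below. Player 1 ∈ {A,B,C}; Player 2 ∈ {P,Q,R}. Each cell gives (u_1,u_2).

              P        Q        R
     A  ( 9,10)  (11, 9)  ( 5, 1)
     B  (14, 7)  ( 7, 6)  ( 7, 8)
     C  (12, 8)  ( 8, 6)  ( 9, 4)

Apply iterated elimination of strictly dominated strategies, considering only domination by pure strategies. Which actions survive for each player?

Survivors P1:{B,C} P2:{P,R}

P2 drop Q (P beats it: A:10>9 B:7>6 C:8>6)
P1 drop A (B beats it: P:14>9 R:7>5)
P1→{B,C} P2→{P,R}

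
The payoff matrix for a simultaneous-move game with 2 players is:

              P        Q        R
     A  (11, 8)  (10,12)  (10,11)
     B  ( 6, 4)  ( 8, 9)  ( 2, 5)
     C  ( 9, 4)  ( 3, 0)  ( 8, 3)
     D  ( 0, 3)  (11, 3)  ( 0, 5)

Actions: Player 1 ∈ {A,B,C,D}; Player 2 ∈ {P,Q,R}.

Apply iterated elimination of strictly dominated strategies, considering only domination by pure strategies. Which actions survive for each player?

IESDS → P1:{A,D} P2:{Q,R}

P1 drop B (A beats it: P:11>6 Q:10>8 R:10>2)
P1 drop C (A beats it: P:11>9 Q:10>3 R:10>8)
P2 drop P (R beats it: A:11>8 D:5>3)
P1→{A,D} P2→{Q,R}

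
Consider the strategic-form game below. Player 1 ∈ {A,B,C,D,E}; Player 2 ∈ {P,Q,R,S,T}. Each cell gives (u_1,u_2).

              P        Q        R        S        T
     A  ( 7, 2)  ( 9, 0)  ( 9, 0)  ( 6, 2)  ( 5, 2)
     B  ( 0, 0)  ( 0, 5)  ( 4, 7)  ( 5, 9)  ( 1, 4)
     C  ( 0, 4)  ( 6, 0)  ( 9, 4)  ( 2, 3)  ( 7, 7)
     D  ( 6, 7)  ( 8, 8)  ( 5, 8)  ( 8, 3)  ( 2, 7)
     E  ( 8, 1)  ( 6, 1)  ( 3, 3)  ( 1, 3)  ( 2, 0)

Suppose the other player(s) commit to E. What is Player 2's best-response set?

BR_2 = {R,S}

u_2(P vs E) = 1
u_2(Q vs E) = 1
u_2(R vs E) = 3
u_2(S vs E) = 3
u_2(T vs E) = 0
max payoff 3 at {R,S}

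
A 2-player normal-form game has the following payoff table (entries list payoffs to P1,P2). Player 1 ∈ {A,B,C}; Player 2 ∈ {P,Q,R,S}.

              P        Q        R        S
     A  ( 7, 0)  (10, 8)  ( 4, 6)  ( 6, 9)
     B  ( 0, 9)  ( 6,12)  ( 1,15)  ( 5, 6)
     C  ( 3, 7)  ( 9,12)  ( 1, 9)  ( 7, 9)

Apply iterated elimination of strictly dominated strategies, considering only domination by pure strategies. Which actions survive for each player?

P1 drop B (A beats it: P:7>0 Q:10>6 R:4>1 S:6>5)
P2 drop P (Q beats it: A:8>0 C:12>7)
P2 drop R (Q beats it: A:8>6 C:12>9)
P1→{A,C} P2→{Q,S}

Survivors P1:{A,C} P2:{Q,S}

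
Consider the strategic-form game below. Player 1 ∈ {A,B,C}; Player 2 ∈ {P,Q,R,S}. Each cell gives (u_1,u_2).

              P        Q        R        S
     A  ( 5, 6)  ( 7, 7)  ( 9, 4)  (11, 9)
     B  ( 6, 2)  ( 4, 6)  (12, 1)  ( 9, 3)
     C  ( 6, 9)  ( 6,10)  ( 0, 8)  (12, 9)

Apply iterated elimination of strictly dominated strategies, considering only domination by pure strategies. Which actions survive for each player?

P2 drop P (Q beats it: A:7>6 B:6>2 C:10>9)
P2 drop R (Q beats it: A:7>4 B:6>1 C:10>8)
P1 drop B (A beats it: Q:7>4 S:11>9)
P1→{A,C} P2→{Q,S}

Survivors P1:{A,C} P2:{Q,S}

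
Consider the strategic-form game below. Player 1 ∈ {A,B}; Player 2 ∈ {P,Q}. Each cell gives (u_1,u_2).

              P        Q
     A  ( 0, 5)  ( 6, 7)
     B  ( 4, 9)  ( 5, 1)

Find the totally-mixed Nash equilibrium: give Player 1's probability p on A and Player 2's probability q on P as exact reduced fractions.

P1 mixes 4/5 on A; P2 mixes 1/5 on P

P1 indiff ⇒ q·0+(1-q)·6 = q·4+(1-q)·5 ⇒ q(-4) = (1-q)(-1) ⇒ q = 1/5
P2 indiff ⇒ p·5+(1-p)·9 = p·7+(1-p)·1 ⇒ p(-2) = (1-p)(-8) ⇒ p = 4/5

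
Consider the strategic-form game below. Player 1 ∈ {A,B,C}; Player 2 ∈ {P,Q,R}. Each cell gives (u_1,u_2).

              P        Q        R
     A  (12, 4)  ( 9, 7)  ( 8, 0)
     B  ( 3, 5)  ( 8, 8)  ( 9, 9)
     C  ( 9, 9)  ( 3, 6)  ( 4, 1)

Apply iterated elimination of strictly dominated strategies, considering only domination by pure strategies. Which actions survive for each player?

P1 drop C (A beats it: P:12>9 Q:9>3 R:8>4)
P2 drop P (Q beats it: A:7>4 B:8>5)
P1→{A,B} P2→{Q,R}

Remaining: P1:{A,B} P2:{Q,R}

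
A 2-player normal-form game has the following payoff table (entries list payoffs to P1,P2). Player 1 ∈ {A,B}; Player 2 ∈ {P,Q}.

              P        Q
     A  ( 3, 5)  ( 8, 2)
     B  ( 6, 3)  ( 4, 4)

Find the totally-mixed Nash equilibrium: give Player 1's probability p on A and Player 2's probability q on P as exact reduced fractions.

P1 mixes 1/4 on A; P2 mixes 4/7 on P

P1 indiff ⇒ q·3+(1-q)·8 = q·6+(1-q)·4 ⇒ q(-3) = (1-q)(-4) ⇒ q = 4/7
P2 indiff ⇒ p·5+(1-p)·3 = p·2+(1-p)·4 ⇒ p(3) = (1-p)(1) ⇒ p = 1/4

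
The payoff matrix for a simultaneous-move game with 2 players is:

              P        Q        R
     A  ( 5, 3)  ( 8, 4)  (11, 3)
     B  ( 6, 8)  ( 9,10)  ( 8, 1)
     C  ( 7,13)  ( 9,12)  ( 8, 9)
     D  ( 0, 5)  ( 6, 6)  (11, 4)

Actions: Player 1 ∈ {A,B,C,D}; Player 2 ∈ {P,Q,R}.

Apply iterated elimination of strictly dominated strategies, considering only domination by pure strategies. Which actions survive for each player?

P2 drop R (Q beats it: A:4>3 B:10>1 C:12>9 D:6>4)
P1 drop A (B beats it: P:6>5 Q:9>8)
P1 drop D (B beats it: P:6>0 Q:9>6)
P1→{B,C} P2→{P,Q}

Survivors P1:{B,C} P2:{P,Q}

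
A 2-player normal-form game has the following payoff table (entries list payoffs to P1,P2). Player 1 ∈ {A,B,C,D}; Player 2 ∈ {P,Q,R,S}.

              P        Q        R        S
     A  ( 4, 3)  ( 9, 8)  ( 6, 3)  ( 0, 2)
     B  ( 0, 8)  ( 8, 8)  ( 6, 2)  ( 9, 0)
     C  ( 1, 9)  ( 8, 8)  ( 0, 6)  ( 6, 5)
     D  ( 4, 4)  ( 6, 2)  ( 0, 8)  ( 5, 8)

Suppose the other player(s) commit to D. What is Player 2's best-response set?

u_2(P vs D) = 4
u_2(Q vs D) = 2
u_2(R vs D) = 8
u_2(S vs D) = 8
max payoff 8 at {R,S}

P2 best: {R,S}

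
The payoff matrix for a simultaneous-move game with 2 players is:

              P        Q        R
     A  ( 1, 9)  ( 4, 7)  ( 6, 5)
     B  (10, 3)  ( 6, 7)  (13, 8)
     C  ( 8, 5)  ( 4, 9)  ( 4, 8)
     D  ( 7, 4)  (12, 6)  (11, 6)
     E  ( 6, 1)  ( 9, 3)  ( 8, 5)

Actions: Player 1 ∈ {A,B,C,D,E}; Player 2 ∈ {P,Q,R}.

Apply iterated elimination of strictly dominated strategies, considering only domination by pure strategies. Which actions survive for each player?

P1 drop A (B beats it: P:10>1 Q:6>4 R:13>6)
P1 drop C (B beats it: P:10>8 Q:6>4 R:13>4)
P1 drop E (D beats it: P:7>6 Q:12>9 R:11>8)
P2 drop P (Q beats it: B:7>3 D:6>4)
P1→{B,D} P2→{Q,R}

Remaining: P1:{B,D} P2:{Q,R}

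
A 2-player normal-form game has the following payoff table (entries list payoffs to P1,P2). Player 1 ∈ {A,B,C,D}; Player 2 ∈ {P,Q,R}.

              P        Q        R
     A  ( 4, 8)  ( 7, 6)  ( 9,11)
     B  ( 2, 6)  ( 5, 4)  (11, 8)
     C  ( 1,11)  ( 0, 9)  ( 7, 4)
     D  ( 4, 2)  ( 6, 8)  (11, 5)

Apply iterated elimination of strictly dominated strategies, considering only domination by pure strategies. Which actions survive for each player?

P1 drop C (A beats it: P:4>1 Q:7>0 R:9>7)
P2 drop P (R beats it: A:11>8 B:8>6 D:5>2)
P1→{A,B,D} P2→{Q,R}

IESDS → P1:{A,B,D} P2:{Q,R}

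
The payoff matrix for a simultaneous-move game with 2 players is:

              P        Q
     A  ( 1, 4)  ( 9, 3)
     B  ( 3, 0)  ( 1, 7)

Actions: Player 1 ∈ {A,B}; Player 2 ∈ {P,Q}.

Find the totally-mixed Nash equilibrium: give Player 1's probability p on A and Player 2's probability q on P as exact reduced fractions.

P1 indiff ⇒ q·1+(1-q)·9 = q·3+(1-q)·1 ⇒ q(-2) = (1-q)(-8) ⇒ q = 4/5
P2 indiff ⇒ p·4+(1-p)·0 = p·3+(1-p)·7 ⇒ p(1) = (1-p)(7) ⇒ p = 7/8

P1 mixes 7/8 on A; P2 mixes 4/5 on P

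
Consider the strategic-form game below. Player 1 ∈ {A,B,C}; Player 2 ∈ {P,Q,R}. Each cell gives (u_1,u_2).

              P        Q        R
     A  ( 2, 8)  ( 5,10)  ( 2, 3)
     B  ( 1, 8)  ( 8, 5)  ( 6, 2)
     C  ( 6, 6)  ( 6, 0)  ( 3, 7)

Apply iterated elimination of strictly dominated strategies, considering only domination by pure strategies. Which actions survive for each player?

Remaining: P1:{B,C} P2:{P,R}

P1 drop A (C beats it: P:6>2 Q:6>5 R:3>2)
P2 drop Q (P beats it: B:8>5 C:6>0)
P1→{B,C} P2→{P,R}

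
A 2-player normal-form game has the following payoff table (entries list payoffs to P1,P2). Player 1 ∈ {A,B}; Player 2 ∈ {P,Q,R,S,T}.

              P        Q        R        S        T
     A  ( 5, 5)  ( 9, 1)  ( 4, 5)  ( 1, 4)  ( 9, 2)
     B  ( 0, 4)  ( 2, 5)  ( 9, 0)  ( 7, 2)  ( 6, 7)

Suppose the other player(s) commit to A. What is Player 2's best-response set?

BR_2 = {P,R}

u_2(P vs A) = 5
u_2(Q vs A) = 1
u_2(R vs A) = 5
u_2(S vs A) = 4
u_2(T vs A) = 2
max payoff 5 at {P,R}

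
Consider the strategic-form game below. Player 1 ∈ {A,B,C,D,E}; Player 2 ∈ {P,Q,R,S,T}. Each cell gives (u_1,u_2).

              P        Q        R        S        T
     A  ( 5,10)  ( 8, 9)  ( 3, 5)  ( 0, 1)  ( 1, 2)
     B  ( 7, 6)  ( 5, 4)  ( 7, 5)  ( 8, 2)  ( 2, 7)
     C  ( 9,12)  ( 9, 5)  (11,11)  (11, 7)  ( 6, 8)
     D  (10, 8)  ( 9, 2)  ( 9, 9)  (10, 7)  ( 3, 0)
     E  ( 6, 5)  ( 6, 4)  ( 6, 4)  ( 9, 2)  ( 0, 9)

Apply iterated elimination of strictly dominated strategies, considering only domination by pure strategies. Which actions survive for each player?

P1 drop A (C beats it: P:9>5 Q:9>8 R:11>3 S:11>0 T:6>1)
P1 drop B (C beats it: P:9>7 Q:9>5 R:11>7 S:11>8 T:6>2)
P1 drop E (C beats it: P:9>6 Q:9>6 R:11>6 S:11>9 T:6>0)
P2 drop Q (P beats it: C:12>5 D:8>2)
P2 drop S (P beats it: C:12>7 D:8>7)
P2 drop T (P beats it: C:12>8 D:8>0)
P1→{C,D} P2→{P,R}

IESDS → P1:{C,D} P2:{P,R}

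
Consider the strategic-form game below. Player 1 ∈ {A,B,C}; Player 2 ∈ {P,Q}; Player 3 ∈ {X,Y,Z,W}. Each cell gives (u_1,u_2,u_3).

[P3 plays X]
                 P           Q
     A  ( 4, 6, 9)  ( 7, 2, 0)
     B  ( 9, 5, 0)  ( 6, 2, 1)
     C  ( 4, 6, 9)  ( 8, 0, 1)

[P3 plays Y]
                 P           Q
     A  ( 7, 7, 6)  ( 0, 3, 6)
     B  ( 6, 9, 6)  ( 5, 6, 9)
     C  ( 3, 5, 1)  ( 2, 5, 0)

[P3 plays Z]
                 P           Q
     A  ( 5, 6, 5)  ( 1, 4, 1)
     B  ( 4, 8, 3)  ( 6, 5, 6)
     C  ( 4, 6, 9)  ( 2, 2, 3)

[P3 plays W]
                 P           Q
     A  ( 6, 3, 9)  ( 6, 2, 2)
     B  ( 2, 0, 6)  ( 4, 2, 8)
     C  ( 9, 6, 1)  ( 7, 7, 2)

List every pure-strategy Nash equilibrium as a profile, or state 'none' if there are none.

(A,P,X): not NE [P1→B gives 9>4]
(A,P,Y): not NE [P3→W gives 9>6]
(A,P,Z): not NE [P3→W gives 9>5]
(A,P,W): not NE [P1→C gives 9>6]
(A,Q,X): not NE [P1→C gives 8>7; P2→P gives 6>2; P3→Y gives 6>0]
(A,Q,Y): not NE [P1→B gives 5>0; P2→P gives 7>3]
(A,Q,Z): not NE [P1→B gives 6>1; P2→P gives 6>4; P3→Y gives 6>1]
(A,Q,W): not NE [P1→C gives 7>6; P2→P gives 3>2; P3→Y gives 6>2]
(B,P,X): not NE [P3→W gives 6>0]
(B,P,Y): not NE [P1→A gives 7>6]
(B,P,Z): not NE [P1→A gives 5>4; P3→W gives 6>3]
(B,P,W): not NE [P1→C gives 9>2; P2→Q gives 2>0]
(B,Q,X): not NE [P1→C gives 8>6; P2→P gives 5>2; P3→Y gives 9>1]
(B,Q,Y): not NE [P2→P gives 9>6]
(B,Q,Z): not NE [P2→P gives 8>5; P3→Y gives 9>6]
(B,Q,W): not NE [P1→C gives 7>4; P3→Y gives 9>8]
(C,P,X): not NE [P1→B gives 9>4]
(C,P,Y): not NE [P1→A gives 7>3; P3→Z gives 9>1]
(C,P,Z): not NE [P1→A gives 5>4]
(C,P,W): not NE [P2→Q gives 7>6; P3→Z gives 9>1]
(C,Q,X): not NE [P2→P gives 6>0; P3→Z gives 3>1]
(C,Q,Y): not NE [P1→B gives 5>2; P3→Z gives 3>0]
(C,Q,Z): not NE [P1→B gives 6>2; P2→P gives 6>2]
(C,Q,W): not NE [P3→Z gives 3>2]

PSNE: ∅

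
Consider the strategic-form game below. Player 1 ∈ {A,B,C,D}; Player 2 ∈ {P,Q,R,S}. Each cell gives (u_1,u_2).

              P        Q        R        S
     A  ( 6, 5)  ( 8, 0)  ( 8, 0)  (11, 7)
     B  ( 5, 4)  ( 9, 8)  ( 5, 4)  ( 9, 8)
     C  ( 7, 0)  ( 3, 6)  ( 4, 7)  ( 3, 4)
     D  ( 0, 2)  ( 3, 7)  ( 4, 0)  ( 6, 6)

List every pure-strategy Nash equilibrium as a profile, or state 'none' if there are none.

Nash profiles: (A,S), (B,Q)

(A,P): not NE [P1→C gives 7>6; P2→S gives 7>5]
(A,Q): not NE [P1→B gives 9>8; P2→S gives 7>0]
(A,R): not NE [P2→S gives 7>0]
(A,S): NE
(B,P): not NE [P1→C gives 7>5; P2→S gives 8>4]
(B,Q): NE
(B,R): not NE [P1→A gives 8>5; P2→S gives 8>4]
(B,S): not NE [P1→A gives 11>9]
(C,P): not NE [P2→R gives 7>0]
(C,Q): not NE [P1→B gives 9>3; P2→R gives 7>6]
(C,R): not NE [P1→A gives 8>4]
(C,S): not NE [P1→A gives 11>3; P2→R gives 7>4]
(D,P): not NE [P1→C gives 7>0; P2→Q gives 7>2]
(D,Q): not NE [P1→B gives 9>3]
(D,R): not NE [P1→A gives 8>4; P2→Q gives 7>0]
(D,S): not NE [P1→A gives 11>6; P2→Q gives 7>6]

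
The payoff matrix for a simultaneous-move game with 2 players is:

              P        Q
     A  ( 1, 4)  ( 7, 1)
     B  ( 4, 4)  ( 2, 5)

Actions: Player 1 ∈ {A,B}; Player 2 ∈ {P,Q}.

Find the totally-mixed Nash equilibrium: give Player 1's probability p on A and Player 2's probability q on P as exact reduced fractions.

(p,q) = (1/4, 5/8)

P1 indiff ⇒ q·1+(1-q)·7 = q·4+(1-q)·2 ⇒ q(-3) = (1-q)(-5) ⇒ q = 5/8
P2 indiff ⇒ p·4+(1-p)·4 = p·1+(1-p)·5 ⇒ p(3) = (1-p)(1) ⇒ p = 1/4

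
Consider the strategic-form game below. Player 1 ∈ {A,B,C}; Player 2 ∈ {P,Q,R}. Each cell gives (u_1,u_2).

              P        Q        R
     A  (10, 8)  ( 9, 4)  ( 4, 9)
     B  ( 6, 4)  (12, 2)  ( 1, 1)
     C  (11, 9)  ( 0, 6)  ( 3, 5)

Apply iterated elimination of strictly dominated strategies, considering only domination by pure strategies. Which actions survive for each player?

P2 drop Q (P beats it: A:8>4 B:4>2 C:9>6)
P1 drop B (A beats it: P:10>6 R:4>1)
P1→{A,C} P2→{P,R}

Remaining: P1:{A,C} P2:{P,R}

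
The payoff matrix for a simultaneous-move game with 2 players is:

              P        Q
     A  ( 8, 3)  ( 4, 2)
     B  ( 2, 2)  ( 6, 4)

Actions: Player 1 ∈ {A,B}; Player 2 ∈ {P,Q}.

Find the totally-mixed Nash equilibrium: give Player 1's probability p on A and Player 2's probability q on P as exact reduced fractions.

P1 indiff ⇒ q·8+(1-q)·4 = q·2+(1-q)·6 ⇒ q(6) = (1-q)(2) ⇒ q = 1/4
P2 indiff ⇒ p·3+(1-p)·2 = p·2+(1-p)·4 ⇒ p(1) = (1-p)(2) ⇒ p = 2/3

p=2/3, q=1/4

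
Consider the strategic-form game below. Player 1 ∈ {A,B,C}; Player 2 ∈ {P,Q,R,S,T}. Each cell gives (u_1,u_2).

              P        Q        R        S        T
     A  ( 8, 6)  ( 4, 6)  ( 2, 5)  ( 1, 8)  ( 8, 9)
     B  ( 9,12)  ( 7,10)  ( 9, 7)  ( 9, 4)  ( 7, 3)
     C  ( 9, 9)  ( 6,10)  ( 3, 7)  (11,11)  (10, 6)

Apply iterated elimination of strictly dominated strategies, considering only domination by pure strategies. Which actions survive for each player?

IESDS → P1:{B,C} P2:{P,Q,S}

P1 drop A (C beats it: P:9>8 Q:6>4 R:3>2 S:11>1 T:10>8)
P2 drop R (P beats it: B:12>7 C:9>7)
P2 drop T (P beats it: B:12>3 C:9>6)
P1→{B,C} P2→{P,Q,S}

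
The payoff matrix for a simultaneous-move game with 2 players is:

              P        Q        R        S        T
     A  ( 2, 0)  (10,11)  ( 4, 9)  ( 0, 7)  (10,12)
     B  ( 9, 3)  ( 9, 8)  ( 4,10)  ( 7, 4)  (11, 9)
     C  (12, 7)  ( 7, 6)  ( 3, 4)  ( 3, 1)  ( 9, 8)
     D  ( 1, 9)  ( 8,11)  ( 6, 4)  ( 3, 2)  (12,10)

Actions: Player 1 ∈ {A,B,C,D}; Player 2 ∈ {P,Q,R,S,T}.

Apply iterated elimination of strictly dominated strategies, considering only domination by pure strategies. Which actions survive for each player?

P2 drop P (T beats it: A:12>0 B:9>3 C:8>7 D:10>9)
P1 drop C (B beats it: Q:9>7 R:4>3 S:7>3 T:11>9)
P2 drop S (Q beats it: A:11>7 B:8>4 D:11>2)
P1→{A,B,D} P2→{Q,R,T}

Survivors P1:{A,B,D} P2:{Q,R,T}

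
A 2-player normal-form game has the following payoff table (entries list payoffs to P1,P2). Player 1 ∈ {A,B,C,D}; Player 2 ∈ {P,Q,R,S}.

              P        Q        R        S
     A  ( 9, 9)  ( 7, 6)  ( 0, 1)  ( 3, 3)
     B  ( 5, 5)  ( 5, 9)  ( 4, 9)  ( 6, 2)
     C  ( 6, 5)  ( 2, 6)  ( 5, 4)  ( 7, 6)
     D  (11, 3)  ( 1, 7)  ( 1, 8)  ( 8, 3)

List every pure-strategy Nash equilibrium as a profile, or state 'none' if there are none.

(A,P): not NE [P1→D gives 11>9]
(A,Q): not NE [P2→P gives 9>6]
(A,R): not NE [P1→C gives 5>0; P2→P gives 9>1]
(A,S): not NE [P1→D gives 8>3; P2→P gives 9>3]
(B,P): not NE [P1→D gives 11>5; P2→R gives 9>5]
(B,Q): not NE [P1→A gives 7>5]
(B,R): not NE [P1→C gives 5>4]
(B,S): not NE [P1→D gives 8>6; P2→R gives 9>2]
(C,P): not NE [P1→D gives 11>6; P2→S gives 6>5]
(C,Q): not NE [P1→A gives 7>2]
(C,R): not NE [P2→S gives 6>4]
(C,S): not NE [P1→D gives 8>7]
(D,P): not NE [P2→R gives 8>3]
(D,Q): not NE [P1→A gives 7>1; P2→R gives 8>7]
(D,R): not NE [P1→C gives 5>1]
(D,S): not NE [P2→R gives 8>3]

Equilibria: none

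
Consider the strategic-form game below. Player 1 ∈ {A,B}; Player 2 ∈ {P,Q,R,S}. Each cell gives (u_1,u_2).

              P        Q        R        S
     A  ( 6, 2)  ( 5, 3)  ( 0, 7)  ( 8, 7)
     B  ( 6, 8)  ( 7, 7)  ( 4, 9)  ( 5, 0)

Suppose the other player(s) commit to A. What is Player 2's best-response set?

u_2(P vs A) = 2
u_2(Q vs A) = 3
u_2(R vs A) = 7
u_2(S vs A) = 7
max payoff 7 at {R,S}

P2 best: {R,S}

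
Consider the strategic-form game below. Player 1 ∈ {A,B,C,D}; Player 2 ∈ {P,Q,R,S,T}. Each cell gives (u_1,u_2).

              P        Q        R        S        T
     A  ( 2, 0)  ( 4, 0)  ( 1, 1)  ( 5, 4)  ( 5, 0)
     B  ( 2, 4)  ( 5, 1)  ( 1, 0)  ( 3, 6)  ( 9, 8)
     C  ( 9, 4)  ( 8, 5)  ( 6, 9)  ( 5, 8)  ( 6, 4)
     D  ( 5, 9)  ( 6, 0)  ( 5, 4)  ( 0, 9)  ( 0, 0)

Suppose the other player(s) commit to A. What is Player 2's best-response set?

argmax u_2 = {S}

u_2(P vs A) = 0
u_2(Q vs A) = 0
u_2(R vs A) = 1
u_2(S vs A) = 4
u_2(T vs A) = 0
max payoff 4 at {S}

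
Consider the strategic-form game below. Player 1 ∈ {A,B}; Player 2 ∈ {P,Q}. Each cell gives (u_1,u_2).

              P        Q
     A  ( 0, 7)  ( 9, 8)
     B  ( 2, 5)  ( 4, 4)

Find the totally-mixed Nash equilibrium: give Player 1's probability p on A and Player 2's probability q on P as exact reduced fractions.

P1 mixes 1/2 on A; P2 mixes 5/7 on P

P1 indiff ⇒ q·0+(1-q)·9 = q·2+(1-q)·4 ⇒ q(-2) = (1-q)(-5) ⇒ q = 5/7
P2 indiff ⇒ p·7+(1-p)·5 = p·8+(1-p)·4 ⇒ p(-1) = (1-p)(-1) ⇒ p = 1/2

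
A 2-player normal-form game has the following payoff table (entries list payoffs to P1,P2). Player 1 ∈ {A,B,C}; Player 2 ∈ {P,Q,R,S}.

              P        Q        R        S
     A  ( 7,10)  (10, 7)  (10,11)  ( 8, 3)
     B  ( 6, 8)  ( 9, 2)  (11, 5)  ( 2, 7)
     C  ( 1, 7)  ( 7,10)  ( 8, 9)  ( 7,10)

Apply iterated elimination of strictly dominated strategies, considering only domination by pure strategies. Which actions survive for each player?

P1 drop C (A beats it: P:7>1 Q:10>7 R:10>8 S:8>7)
P2 drop Q (P beats it: A:10>7 B:8>2)
P2 drop S (P beats it: A:10>3 B:8>7)
P1→{A,B} P2→{P,R}

Remaining: P1:{A,B} P2:{P,R}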